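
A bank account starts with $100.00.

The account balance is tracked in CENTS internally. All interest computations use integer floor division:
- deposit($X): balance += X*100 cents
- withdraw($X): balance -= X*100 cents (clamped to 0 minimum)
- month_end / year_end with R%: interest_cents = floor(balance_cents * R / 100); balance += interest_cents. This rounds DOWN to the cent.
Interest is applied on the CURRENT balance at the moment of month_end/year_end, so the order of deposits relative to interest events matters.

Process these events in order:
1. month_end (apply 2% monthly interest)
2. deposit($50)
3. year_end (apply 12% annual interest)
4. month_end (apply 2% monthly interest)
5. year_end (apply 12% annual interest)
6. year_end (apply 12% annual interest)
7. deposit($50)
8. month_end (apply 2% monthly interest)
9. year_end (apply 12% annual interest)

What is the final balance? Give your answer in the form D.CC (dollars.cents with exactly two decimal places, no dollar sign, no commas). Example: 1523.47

After 1 (month_end (apply 2% monthly interest)): balance=$102.00 total_interest=$2.00
After 2 (deposit($50)): balance=$152.00 total_interest=$2.00
After 3 (year_end (apply 12% annual interest)): balance=$170.24 total_interest=$20.24
After 4 (month_end (apply 2% monthly interest)): balance=$173.64 total_interest=$23.64
After 5 (year_end (apply 12% annual interest)): balance=$194.47 total_interest=$44.47
After 6 (year_end (apply 12% annual interest)): balance=$217.80 total_interest=$67.80
After 7 (deposit($50)): balance=$267.80 total_interest=$67.80
After 8 (month_end (apply 2% monthly interest)): balance=$273.15 total_interest=$73.15
After 9 (year_end (apply 12% annual interest)): balance=$305.92 total_interest=$105.92

Answer: 305.92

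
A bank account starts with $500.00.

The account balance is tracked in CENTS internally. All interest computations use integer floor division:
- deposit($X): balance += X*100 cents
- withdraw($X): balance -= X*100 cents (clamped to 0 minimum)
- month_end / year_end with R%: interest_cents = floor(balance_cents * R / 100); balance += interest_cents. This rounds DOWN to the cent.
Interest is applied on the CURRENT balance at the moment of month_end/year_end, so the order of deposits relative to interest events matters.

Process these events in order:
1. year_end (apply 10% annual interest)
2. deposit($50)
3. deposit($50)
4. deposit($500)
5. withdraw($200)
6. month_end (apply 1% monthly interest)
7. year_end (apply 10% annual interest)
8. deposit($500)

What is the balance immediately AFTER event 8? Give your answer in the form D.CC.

Answer: 1555.45

Derivation:
After 1 (year_end (apply 10% annual interest)): balance=$550.00 total_interest=$50.00
After 2 (deposit($50)): balance=$600.00 total_interest=$50.00
After 3 (deposit($50)): balance=$650.00 total_interest=$50.00
After 4 (deposit($500)): balance=$1150.00 total_interest=$50.00
After 5 (withdraw($200)): balance=$950.00 total_interest=$50.00
After 6 (month_end (apply 1% monthly interest)): balance=$959.50 total_interest=$59.50
After 7 (year_end (apply 10% annual interest)): balance=$1055.45 total_interest=$155.45
After 8 (deposit($500)): balance=$1555.45 total_interest=$155.45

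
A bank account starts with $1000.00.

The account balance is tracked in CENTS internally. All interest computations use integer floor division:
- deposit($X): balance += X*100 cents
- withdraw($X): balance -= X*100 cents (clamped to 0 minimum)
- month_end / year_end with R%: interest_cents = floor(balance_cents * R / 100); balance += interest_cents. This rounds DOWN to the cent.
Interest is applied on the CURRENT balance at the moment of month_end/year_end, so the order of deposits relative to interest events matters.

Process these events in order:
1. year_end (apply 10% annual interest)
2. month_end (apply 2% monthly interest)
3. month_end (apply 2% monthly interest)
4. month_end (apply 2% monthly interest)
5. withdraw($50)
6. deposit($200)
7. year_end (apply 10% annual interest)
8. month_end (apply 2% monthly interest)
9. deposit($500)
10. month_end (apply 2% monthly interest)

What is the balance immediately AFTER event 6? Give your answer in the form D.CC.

After 1 (year_end (apply 10% annual interest)): balance=$1100.00 total_interest=$100.00
After 2 (month_end (apply 2% monthly interest)): balance=$1122.00 total_interest=$122.00
After 3 (month_end (apply 2% monthly interest)): balance=$1144.44 total_interest=$144.44
After 4 (month_end (apply 2% monthly interest)): balance=$1167.32 total_interest=$167.32
After 5 (withdraw($50)): balance=$1117.32 total_interest=$167.32
After 6 (deposit($200)): balance=$1317.32 total_interest=$167.32

Answer: 1317.32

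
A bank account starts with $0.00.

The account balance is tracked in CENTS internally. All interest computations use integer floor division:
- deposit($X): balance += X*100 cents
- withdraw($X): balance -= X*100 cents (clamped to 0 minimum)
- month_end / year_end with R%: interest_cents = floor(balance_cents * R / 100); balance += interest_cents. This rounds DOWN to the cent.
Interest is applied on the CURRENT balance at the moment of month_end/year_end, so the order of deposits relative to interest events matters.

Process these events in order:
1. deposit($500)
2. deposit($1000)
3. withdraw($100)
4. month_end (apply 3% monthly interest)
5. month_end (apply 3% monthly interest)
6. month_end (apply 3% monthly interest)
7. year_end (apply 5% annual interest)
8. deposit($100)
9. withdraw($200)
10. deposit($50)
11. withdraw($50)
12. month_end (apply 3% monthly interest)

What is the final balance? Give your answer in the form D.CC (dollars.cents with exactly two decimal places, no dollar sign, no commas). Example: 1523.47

Answer: 1551.48

Derivation:
After 1 (deposit($500)): balance=$500.00 total_interest=$0.00
After 2 (deposit($1000)): balance=$1500.00 total_interest=$0.00
After 3 (withdraw($100)): balance=$1400.00 total_interest=$0.00
After 4 (month_end (apply 3% monthly interest)): balance=$1442.00 total_interest=$42.00
After 5 (month_end (apply 3% monthly interest)): balance=$1485.26 total_interest=$85.26
After 6 (month_end (apply 3% monthly interest)): balance=$1529.81 total_interest=$129.81
After 7 (year_end (apply 5% annual interest)): balance=$1606.30 total_interest=$206.30
After 8 (deposit($100)): balance=$1706.30 total_interest=$206.30
After 9 (withdraw($200)): balance=$1506.30 total_interest=$206.30
After 10 (deposit($50)): balance=$1556.30 total_interest=$206.30
After 11 (withdraw($50)): balance=$1506.30 total_interest=$206.30
After 12 (month_end (apply 3% monthly interest)): balance=$1551.48 total_interest=$251.48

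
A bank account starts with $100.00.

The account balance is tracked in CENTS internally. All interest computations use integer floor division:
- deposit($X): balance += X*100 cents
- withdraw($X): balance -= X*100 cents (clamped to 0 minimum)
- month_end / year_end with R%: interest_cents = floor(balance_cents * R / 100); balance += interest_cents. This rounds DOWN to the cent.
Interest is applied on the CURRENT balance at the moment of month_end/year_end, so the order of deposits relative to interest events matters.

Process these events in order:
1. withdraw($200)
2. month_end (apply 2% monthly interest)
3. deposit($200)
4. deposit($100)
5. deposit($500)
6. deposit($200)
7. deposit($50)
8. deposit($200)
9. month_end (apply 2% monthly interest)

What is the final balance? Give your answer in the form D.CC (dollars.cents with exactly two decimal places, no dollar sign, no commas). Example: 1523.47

Answer: 1275.00

Derivation:
After 1 (withdraw($200)): balance=$0.00 total_interest=$0.00
After 2 (month_end (apply 2% monthly interest)): balance=$0.00 total_interest=$0.00
After 3 (deposit($200)): balance=$200.00 total_interest=$0.00
After 4 (deposit($100)): balance=$300.00 total_interest=$0.00
After 5 (deposit($500)): balance=$800.00 total_interest=$0.00
After 6 (deposit($200)): balance=$1000.00 total_interest=$0.00
After 7 (deposit($50)): balance=$1050.00 total_interest=$0.00
After 8 (deposit($200)): balance=$1250.00 total_interest=$0.00
After 9 (month_end (apply 2% monthly interest)): balance=$1275.00 total_interest=$25.00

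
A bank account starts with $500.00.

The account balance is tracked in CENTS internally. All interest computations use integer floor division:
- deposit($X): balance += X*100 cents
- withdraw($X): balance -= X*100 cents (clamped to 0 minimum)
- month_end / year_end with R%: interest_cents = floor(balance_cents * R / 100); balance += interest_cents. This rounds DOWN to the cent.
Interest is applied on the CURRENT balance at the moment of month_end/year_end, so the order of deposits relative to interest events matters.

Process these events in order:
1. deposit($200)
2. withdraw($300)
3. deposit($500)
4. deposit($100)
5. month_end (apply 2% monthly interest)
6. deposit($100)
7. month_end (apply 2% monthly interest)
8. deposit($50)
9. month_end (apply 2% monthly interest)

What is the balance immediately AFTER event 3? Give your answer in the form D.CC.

After 1 (deposit($200)): balance=$700.00 total_interest=$0.00
After 2 (withdraw($300)): balance=$400.00 total_interest=$0.00
After 3 (deposit($500)): balance=$900.00 total_interest=$0.00

Answer: 900.00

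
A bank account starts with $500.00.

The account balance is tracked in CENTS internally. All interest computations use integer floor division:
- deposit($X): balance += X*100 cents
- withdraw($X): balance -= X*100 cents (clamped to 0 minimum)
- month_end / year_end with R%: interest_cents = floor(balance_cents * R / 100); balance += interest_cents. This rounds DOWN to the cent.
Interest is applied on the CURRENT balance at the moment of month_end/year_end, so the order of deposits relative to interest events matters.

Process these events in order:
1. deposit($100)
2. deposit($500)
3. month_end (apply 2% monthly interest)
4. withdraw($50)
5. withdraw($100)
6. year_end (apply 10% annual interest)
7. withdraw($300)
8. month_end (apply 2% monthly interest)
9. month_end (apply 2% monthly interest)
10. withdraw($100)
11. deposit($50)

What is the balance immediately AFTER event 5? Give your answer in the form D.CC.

Answer: 972.00

Derivation:
After 1 (deposit($100)): balance=$600.00 total_interest=$0.00
After 2 (deposit($500)): balance=$1100.00 total_interest=$0.00
After 3 (month_end (apply 2% monthly interest)): balance=$1122.00 total_interest=$22.00
After 4 (withdraw($50)): balance=$1072.00 total_interest=$22.00
After 5 (withdraw($100)): balance=$972.00 total_interest=$22.00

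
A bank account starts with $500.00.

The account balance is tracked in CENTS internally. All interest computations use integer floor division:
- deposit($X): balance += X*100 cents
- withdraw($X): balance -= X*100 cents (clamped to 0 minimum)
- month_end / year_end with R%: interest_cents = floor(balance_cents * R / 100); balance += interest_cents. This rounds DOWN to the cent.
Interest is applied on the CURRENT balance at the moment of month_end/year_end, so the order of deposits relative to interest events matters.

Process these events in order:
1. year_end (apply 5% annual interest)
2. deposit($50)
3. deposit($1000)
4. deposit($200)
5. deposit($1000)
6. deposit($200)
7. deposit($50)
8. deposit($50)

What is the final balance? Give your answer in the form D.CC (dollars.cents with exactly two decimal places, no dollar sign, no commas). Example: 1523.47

Answer: 3075.00

Derivation:
After 1 (year_end (apply 5% annual interest)): balance=$525.00 total_interest=$25.00
After 2 (deposit($50)): balance=$575.00 total_interest=$25.00
After 3 (deposit($1000)): balance=$1575.00 total_interest=$25.00
After 4 (deposit($200)): balance=$1775.00 total_interest=$25.00
After 5 (deposit($1000)): balance=$2775.00 total_interest=$25.00
After 6 (deposit($200)): balance=$2975.00 total_interest=$25.00
After 7 (deposit($50)): balance=$3025.00 total_interest=$25.00
After 8 (deposit($50)): balance=$3075.00 total_interest=$25.00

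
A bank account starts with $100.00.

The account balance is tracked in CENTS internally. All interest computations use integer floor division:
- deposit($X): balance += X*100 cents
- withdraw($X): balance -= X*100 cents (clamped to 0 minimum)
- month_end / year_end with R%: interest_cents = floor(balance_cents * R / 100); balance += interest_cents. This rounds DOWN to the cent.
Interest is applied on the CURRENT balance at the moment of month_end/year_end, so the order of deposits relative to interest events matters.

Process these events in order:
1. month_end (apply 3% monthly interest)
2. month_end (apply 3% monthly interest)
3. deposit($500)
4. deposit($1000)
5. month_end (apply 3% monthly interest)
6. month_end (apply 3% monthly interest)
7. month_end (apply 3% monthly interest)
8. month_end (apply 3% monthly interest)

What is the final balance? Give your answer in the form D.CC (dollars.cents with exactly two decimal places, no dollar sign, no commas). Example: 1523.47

After 1 (month_end (apply 3% monthly interest)): balance=$103.00 total_interest=$3.00
After 2 (month_end (apply 3% monthly interest)): balance=$106.09 total_interest=$6.09
After 3 (deposit($500)): balance=$606.09 total_interest=$6.09
After 4 (deposit($1000)): balance=$1606.09 total_interest=$6.09
After 5 (month_end (apply 3% monthly interest)): balance=$1654.27 total_interest=$54.27
After 6 (month_end (apply 3% monthly interest)): balance=$1703.89 total_interest=$103.89
After 7 (month_end (apply 3% monthly interest)): balance=$1755.00 total_interest=$155.00
After 8 (month_end (apply 3% monthly interest)): balance=$1807.65 total_interest=$207.65

Answer: 1807.65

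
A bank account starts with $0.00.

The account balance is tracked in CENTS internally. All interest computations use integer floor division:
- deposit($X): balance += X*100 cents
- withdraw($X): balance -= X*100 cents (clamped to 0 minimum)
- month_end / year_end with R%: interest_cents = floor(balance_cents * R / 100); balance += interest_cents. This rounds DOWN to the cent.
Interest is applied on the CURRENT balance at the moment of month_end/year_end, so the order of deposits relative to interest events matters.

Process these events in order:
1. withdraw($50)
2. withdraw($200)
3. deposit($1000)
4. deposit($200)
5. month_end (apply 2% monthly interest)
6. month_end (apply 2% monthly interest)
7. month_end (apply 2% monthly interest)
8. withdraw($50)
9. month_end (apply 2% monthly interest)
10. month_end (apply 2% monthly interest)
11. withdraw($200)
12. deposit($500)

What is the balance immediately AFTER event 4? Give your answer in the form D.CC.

Answer: 1200.00

Derivation:
After 1 (withdraw($50)): balance=$0.00 total_interest=$0.00
After 2 (withdraw($200)): balance=$0.00 total_interest=$0.00
After 3 (deposit($1000)): balance=$1000.00 total_interest=$0.00
After 4 (deposit($200)): balance=$1200.00 total_interest=$0.00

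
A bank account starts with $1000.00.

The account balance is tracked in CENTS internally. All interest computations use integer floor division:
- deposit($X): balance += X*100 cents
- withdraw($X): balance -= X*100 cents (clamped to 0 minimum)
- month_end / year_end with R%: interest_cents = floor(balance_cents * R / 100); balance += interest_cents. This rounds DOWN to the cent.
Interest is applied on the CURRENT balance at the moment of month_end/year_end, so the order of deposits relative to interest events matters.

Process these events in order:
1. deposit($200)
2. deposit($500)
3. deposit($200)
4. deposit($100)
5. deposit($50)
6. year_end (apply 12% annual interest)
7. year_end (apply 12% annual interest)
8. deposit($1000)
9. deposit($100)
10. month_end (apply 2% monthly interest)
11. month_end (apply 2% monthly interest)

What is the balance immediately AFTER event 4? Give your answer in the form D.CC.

Answer: 2000.00

Derivation:
After 1 (deposit($200)): balance=$1200.00 total_interest=$0.00
After 2 (deposit($500)): balance=$1700.00 total_interest=$0.00
After 3 (deposit($200)): balance=$1900.00 total_interest=$0.00
After 4 (deposit($100)): balance=$2000.00 total_interest=$0.00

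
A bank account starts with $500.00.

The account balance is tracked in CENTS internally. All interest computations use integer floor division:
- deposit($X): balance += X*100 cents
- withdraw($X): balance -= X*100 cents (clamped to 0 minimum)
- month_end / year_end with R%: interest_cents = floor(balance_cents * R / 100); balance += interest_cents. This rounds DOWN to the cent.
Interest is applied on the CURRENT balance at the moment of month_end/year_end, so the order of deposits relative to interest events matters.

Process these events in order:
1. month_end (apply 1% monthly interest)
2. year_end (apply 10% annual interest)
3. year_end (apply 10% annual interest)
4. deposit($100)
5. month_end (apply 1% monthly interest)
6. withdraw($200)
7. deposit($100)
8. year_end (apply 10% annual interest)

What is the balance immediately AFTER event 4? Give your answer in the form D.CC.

After 1 (month_end (apply 1% monthly interest)): balance=$505.00 total_interest=$5.00
After 2 (year_end (apply 10% annual interest)): balance=$555.50 total_interest=$55.50
After 3 (year_end (apply 10% annual interest)): balance=$611.05 total_interest=$111.05
After 4 (deposit($100)): balance=$711.05 total_interest=$111.05

Answer: 711.05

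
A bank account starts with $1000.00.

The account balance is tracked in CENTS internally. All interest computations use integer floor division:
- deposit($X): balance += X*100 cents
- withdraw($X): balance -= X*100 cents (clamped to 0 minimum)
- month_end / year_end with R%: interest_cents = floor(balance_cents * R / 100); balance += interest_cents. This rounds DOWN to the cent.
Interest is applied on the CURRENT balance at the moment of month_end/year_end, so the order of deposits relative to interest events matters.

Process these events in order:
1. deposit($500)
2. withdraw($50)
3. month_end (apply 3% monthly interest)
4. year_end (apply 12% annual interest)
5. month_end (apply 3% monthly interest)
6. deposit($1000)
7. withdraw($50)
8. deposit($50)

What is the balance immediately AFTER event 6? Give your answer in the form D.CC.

After 1 (deposit($500)): balance=$1500.00 total_interest=$0.00
After 2 (withdraw($50)): balance=$1450.00 total_interest=$0.00
After 3 (month_end (apply 3% monthly interest)): balance=$1493.50 total_interest=$43.50
After 4 (year_end (apply 12% annual interest)): balance=$1672.72 total_interest=$222.72
After 5 (month_end (apply 3% monthly interest)): balance=$1722.90 total_interest=$272.90
After 6 (deposit($1000)): balance=$2722.90 total_interest=$272.90

Answer: 2722.90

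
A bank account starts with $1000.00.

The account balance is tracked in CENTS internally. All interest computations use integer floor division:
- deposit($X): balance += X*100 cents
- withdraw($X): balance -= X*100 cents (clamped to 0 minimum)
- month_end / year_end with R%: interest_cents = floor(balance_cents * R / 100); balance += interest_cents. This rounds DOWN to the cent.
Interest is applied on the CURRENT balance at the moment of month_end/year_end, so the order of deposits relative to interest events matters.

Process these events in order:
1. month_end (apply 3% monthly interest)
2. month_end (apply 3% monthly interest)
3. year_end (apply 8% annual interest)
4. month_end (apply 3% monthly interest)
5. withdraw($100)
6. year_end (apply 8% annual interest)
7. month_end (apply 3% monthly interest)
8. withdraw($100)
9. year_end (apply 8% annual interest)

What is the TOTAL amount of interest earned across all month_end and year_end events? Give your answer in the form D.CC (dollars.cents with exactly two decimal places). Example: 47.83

Answer: 389.66

Derivation:
After 1 (month_end (apply 3% monthly interest)): balance=$1030.00 total_interest=$30.00
After 2 (month_end (apply 3% monthly interest)): balance=$1060.90 total_interest=$60.90
After 3 (year_end (apply 8% annual interest)): balance=$1145.77 total_interest=$145.77
After 4 (month_end (apply 3% monthly interest)): balance=$1180.14 total_interest=$180.14
After 5 (withdraw($100)): balance=$1080.14 total_interest=$180.14
After 6 (year_end (apply 8% annual interest)): balance=$1166.55 total_interest=$266.55
After 7 (month_end (apply 3% monthly interest)): balance=$1201.54 total_interest=$301.54
After 8 (withdraw($100)): balance=$1101.54 total_interest=$301.54
After 9 (year_end (apply 8% annual interest)): balance=$1189.66 total_interest=$389.66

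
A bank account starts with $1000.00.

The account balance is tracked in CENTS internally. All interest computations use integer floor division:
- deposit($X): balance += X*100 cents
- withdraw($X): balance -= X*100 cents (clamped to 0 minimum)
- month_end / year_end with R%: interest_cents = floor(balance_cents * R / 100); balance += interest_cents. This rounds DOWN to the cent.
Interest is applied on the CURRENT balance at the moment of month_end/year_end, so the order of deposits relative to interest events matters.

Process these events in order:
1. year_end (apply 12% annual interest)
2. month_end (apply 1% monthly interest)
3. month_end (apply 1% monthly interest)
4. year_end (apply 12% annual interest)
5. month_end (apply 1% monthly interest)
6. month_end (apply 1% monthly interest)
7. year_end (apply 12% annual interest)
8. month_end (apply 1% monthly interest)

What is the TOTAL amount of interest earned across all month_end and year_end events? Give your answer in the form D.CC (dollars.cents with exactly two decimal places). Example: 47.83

After 1 (year_end (apply 12% annual interest)): balance=$1120.00 total_interest=$120.00
After 2 (month_end (apply 1% monthly interest)): balance=$1131.20 total_interest=$131.20
After 3 (month_end (apply 1% monthly interest)): balance=$1142.51 total_interest=$142.51
After 4 (year_end (apply 12% annual interest)): balance=$1279.61 total_interest=$279.61
After 5 (month_end (apply 1% monthly interest)): balance=$1292.40 total_interest=$292.40
After 6 (month_end (apply 1% monthly interest)): balance=$1305.32 total_interest=$305.32
After 7 (year_end (apply 12% annual interest)): balance=$1461.95 total_interest=$461.95
After 8 (month_end (apply 1% monthly interest)): balance=$1476.56 total_interest=$476.56

Answer: 476.56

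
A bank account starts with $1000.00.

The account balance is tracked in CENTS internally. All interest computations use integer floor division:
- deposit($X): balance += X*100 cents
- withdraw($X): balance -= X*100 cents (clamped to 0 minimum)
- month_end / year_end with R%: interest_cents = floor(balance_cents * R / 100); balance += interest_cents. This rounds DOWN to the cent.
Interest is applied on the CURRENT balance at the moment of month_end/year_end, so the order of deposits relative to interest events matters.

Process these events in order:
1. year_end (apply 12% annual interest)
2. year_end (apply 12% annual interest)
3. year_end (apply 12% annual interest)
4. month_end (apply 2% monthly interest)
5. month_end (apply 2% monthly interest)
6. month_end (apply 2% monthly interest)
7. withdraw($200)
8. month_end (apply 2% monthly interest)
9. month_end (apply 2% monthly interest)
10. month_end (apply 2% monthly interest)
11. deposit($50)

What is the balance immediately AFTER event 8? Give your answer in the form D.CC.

After 1 (year_end (apply 12% annual interest)): balance=$1120.00 total_interest=$120.00
After 2 (year_end (apply 12% annual interest)): balance=$1254.40 total_interest=$254.40
After 3 (year_end (apply 12% annual interest)): balance=$1404.92 total_interest=$404.92
After 4 (month_end (apply 2% monthly interest)): balance=$1433.01 total_interest=$433.01
After 5 (month_end (apply 2% monthly interest)): balance=$1461.67 total_interest=$461.67
After 6 (month_end (apply 2% monthly interest)): balance=$1490.90 total_interest=$490.90
After 7 (withdraw($200)): balance=$1290.90 total_interest=$490.90
After 8 (month_end (apply 2% monthly interest)): balance=$1316.71 total_interest=$516.71

Answer: 1316.71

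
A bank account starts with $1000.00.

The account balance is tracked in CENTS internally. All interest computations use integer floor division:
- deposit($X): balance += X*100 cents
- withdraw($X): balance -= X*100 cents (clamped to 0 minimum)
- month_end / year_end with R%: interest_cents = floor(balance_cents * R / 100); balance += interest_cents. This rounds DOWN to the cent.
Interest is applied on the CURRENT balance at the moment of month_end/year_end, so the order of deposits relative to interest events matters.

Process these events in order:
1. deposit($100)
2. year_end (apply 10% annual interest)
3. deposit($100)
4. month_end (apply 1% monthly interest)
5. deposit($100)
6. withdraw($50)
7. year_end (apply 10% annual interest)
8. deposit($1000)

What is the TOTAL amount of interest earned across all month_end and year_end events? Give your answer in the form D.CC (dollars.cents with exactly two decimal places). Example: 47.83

Answer: 260.41

Derivation:
After 1 (deposit($100)): balance=$1100.00 total_interest=$0.00
After 2 (year_end (apply 10% annual interest)): balance=$1210.00 total_interest=$110.00
After 3 (deposit($100)): balance=$1310.00 total_interest=$110.00
After 4 (month_end (apply 1% monthly interest)): balance=$1323.10 total_interest=$123.10
After 5 (deposit($100)): balance=$1423.10 total_interest=$123.10
After 6 (withdraw($50)): balance=$1373.10 total_interest=$123.10
After 7 (year_end (apply 10% annual interest)): balance=$1510.41 total_interest=$260.41
After 8 (deposit($1000)): balance=$2510.41 total_interest=$260.41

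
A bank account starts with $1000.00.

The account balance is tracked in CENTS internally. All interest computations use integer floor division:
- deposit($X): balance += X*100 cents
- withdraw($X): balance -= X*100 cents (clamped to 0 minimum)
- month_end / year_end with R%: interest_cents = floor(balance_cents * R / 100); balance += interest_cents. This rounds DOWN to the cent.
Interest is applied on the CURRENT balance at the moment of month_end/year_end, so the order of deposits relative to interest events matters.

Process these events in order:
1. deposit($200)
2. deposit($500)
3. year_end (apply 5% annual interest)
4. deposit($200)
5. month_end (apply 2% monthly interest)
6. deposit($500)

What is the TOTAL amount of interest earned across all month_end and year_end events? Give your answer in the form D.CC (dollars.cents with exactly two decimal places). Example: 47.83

Answer: 124.70

Derivation:
After 1 (deposit($200)): balance=$1200.00 total_interest=$0.00
After 2 (deposit($500)): balance=$1700.00 total_interest=$0.00
After 3 (year_end (apply 5% annual interest)): balance=$1785.00 total_interest=$85.00
After 4 (deposit($200)): balance=$1985.00 total_interest=$85.00
After 5 (month_end (apply 2% monthly interest)): balance=$2024.70 total_interest=$124.70
After 6 (deposit($500)): balance=$2524.70 total_interest=$124.70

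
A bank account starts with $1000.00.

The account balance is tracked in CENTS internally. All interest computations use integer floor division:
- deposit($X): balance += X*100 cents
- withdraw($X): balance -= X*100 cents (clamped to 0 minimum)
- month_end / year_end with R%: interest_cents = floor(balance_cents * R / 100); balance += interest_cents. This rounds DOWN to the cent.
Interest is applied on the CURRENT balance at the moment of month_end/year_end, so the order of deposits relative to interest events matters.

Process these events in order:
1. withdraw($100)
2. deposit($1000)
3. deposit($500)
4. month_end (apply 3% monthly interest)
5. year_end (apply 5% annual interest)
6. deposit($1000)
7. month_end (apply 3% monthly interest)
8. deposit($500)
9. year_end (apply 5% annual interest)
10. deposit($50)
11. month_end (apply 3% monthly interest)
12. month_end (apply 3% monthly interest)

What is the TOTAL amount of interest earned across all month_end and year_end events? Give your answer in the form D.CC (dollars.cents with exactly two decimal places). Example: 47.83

After 1 (withdraw($100)): balance=$900.00 total_interest=$0.00
After 2 (deposit($1000)): balance=$1900.00 total_interest=$0.00
After 3 (deposit($500)): balance=$2400.00 total_interest=$0.00
After 4 (month_end (apply 3% monthly interest)): balance=$2472.00 total_interest=$72.00
After 5 (year_end (apply 5% annual interest)): balance=$2595.60 total_interest=$195.60
After 6 (deposit($1000)): balance=$3595.60 total_interest=$195.60
After 7 (month_end (apply 3% monthly interest)): balance=$3703.46 total_interest=$303.46
After 8 (deposit($500)): balance=$4203.46 total_interest=$303.46
After 9 (year_end (apply 5% annual interest)): balance=$4413.63 total_interest=$513.63
After 10 (deposit($50)): balance=$4463.63 total_interest=$513.63
After 11 (month_end (apply 3% monthly interest)): balance=$4597.53 total_interest=$647.53
After 12 (month_end (apply 3% monthly interest)): balance=$4735.45 total_interest=$785.45

Answer: 785.45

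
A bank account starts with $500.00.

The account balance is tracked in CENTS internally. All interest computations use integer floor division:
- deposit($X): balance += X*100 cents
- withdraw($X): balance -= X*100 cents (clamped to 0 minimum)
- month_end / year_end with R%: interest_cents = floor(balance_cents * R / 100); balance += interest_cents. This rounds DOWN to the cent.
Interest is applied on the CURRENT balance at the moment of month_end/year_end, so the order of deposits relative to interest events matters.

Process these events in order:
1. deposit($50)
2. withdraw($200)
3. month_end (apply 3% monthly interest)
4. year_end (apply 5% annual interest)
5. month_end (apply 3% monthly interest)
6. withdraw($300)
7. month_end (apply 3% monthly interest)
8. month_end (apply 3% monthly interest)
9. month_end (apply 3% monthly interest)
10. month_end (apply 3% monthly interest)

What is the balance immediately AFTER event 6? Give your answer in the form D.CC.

Answer: 89.87

Derivation:
After 1 (deposit($50)): balance=$550.00 total_interest=$0.00
After 2 (withdraw($200)): balance=$350.00 total_interest=$0.00
After 3 (month_end (apply 3% monthly interest)): balance=$360.50 total_interest=$10.50
After 4 (year_end (apply 5% annual interest)): balance=$378.52 total_interest=$28.52
After 5 (month_end (apply 3% monthly interest)): balance=$389.87 total_interest=$39.87
After 6 (withdraw($300)): balance=$89.87 total_interest=$39.87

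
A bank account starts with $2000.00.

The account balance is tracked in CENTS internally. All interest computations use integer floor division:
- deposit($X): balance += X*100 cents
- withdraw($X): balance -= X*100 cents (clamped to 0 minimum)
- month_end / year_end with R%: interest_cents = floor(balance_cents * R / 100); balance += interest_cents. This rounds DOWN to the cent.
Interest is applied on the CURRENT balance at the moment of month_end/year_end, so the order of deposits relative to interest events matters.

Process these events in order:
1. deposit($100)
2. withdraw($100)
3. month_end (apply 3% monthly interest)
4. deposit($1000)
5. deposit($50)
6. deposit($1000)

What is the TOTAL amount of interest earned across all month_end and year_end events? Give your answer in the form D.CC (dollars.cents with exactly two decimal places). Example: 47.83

After 1 (deposit($100)): balance=$2100.00 total_interest=$0.00
After 2 (withdraw($100)): balance=$2000.00 total_interest=$0.00
After 3 (month_end (apply 3% monthly interest)): balance=$2060.00 total_interest=$60.00
After 4 (deposit($1000)): balance=$3060.00 total_interest=$60.00
After 5 (deposit($50)): balance=$3110.00 total_interest=$60.00
After 6 (deposit($1000)): balance=$4110.00 total_interest=$60.00

Answer: 60.00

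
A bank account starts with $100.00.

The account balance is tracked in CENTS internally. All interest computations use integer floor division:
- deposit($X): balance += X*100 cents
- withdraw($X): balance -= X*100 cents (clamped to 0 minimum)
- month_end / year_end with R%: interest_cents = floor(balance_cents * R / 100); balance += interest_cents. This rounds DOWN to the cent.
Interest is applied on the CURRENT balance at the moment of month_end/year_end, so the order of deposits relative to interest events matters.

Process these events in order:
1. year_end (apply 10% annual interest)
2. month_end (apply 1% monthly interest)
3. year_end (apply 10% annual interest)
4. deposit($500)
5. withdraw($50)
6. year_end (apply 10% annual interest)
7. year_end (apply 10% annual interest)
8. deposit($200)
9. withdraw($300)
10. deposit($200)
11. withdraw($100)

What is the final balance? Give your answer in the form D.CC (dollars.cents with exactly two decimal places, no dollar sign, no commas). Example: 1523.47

Answer: 692.37

Derivation:
After 1 (year_end (apply 10% annual interest)): balance=$110.00 total_interest=$10.00
After 2 (month_end (apply 1% monthly interest)): balance=$111.10 total_interest=$11.10
After 3 (year_end (apply 10% annual interest)): balance=$122.21 total_interest=$22.21
After 4 (deposit($500)): balance=$622.21 total_interest=$22.21
After 5 (withdraw($50)): balance=$572.21 total_interest=$22.21
After 6 (year_end (apply 10% annual interest)): balance=$629.43 total_interest=$79.43
After 7 (year_end (apply 10% annual interest)): balance=$692.37 total_interest=$142.37
After 8 (deposit($200)): balance=$892.37 total_interest=$142.37
After 9 (withdraw($300)): balance=$592.37 total_interest=$142.37
After 10 (deposit($200)): balance=$792.37 total_interest=$142.37
After 11 (withdraw($100)): balance=$692.37 total_interest=$142.37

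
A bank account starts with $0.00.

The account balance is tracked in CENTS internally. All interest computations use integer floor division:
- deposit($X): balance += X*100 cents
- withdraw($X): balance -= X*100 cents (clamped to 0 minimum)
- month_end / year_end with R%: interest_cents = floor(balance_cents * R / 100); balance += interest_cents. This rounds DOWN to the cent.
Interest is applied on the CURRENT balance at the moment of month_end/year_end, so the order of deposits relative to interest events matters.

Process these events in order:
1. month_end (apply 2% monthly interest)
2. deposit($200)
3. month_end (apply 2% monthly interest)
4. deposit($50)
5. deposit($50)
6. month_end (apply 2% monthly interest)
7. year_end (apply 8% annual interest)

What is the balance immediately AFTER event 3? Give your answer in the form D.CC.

After 1 (month_end (apply 2% monthly interest)): balance=$0.00 total_interest=$0.00
After 2 (deposit($200)): balance=$200.00 total_interest=$0.00
After 3 (month_end (apply 2% monthly interest)): balance=$204.00 total_interest=$4.00

Answer: 204.00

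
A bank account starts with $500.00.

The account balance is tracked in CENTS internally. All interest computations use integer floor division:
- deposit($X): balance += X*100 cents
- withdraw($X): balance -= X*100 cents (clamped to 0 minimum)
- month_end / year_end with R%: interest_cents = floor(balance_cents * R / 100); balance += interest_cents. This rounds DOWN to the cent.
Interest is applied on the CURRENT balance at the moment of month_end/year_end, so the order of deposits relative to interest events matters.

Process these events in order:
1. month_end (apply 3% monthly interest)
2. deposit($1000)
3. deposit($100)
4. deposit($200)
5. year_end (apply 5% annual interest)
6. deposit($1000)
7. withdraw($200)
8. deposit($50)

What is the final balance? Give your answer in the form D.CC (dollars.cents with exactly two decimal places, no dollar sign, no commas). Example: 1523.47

After 1 (month_end (apply 3% monthly interest)): balance=$515.00 total_interest=$15.00
After 2 (deposit($1000)): balance=$1515.00 total_interest=$15.00
After 3 (deposit($100)): balance=$1615.00 total_interest=$15.00
After 4 (deposit($200)): balance=$1815.00 total_interest=$15.00
After 5 (year_end (apply 5% annual interest)): balance=$1905.75 total_interest=$105.75
After 6 (deposit($1000)): balance=$2905.75 total_interest=$105.75
After 7 (withdraw($200)): balance=$2705.75 total_interest=$105.75
After 8 (deposit($50)): balance=$2755.75 total_interest=$105.75

Answer: 2755.75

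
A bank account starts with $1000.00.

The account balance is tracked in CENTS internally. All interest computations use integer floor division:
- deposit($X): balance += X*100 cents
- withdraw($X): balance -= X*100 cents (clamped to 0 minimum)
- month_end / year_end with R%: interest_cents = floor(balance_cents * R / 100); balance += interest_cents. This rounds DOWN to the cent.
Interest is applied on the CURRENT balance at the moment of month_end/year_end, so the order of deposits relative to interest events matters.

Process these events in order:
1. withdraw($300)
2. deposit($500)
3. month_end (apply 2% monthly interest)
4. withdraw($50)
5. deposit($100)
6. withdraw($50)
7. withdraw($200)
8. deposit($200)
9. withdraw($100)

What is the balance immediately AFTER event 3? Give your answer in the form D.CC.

After 1 (withdraw($300)): balance=$700.00 total_interest=$0.00
After 2 (deposit($500)): balance=$1200.00 total_interest=$0.00
After 3 (month_end (apply 2% monthly interest)): balance=$1224.00 total_interest=$24.00

Answer: 1224.00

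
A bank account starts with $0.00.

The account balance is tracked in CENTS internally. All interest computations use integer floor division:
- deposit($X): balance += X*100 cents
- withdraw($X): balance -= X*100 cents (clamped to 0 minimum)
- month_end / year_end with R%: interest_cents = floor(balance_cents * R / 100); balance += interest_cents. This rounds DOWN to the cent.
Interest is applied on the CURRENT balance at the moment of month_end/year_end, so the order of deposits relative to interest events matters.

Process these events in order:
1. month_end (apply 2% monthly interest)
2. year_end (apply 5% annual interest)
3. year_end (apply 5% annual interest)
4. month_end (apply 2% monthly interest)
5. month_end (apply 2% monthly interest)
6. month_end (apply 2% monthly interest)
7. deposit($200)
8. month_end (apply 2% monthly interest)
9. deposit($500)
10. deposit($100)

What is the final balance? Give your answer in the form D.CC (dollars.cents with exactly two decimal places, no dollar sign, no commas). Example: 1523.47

Answer: 804.00

Derivation:
After 1 (month_end (apply 2% monthly interest)): balance=$0.00 total_interest=$0.00
After 2 (year_end (apply 5% annual interest)): balance=$0.00 total_interest=$0.00
After 3 (year_end (apply 5% annual interest)): balance=$0.00 total_interest=$0.00
After 4 (month_end (apply 2% monthly interest)): balance=$0.00 total_interest=$0.00
After 5 (month_end (apply 2% monthly interest)): balance=$0.00 total_interest=$0.00
After 6 (month_end (apply 2% monthly interest)): balance=$0.00 total_interest=$0.00
After 7 (deposit($200)): balance=$200.00 total_interest=$0.00
After 8 (month_end (apply 2% monthly interest)): balance=$204.00 total_interest=$4.00
After 9 (deposit($500)): balance=$704.00 total_interest=$4.00
After 10 (deposit($100)): balance=$804.00 total_interest=$4.00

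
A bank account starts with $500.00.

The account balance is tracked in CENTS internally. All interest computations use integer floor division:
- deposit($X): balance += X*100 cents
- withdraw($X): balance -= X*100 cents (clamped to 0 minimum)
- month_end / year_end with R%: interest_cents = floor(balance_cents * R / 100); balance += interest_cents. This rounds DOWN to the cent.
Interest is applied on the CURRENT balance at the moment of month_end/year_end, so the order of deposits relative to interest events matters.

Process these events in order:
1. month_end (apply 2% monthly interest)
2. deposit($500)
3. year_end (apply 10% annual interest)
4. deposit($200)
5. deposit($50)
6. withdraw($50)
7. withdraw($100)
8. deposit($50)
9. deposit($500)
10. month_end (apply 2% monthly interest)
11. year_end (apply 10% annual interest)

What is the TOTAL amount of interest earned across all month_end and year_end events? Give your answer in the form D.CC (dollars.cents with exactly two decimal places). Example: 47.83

After 1 (month_end (apply 2% monthly interest)): balance=$510.00 total_interest=$10.00
After 2 (deposit($500)): balance=$1010.00 total_interest=$10.00
After 3 (year_end (apply 10% annual interest)): balance=$1111.00 total_interest=$111.00
After 4 (deposit($200)): balance=$1311.00 total_interest=$111.00
After 5 (deposit($50)): balance=$1361.00 total_interest=$111.00
After 6 (withdraw($50)): balance=$1311.00 total_interest=$111.00
After 7 (withdraw($100)): balance=$1211.00 total_interest=$111.00
After 8 (deposit($50)): balance=$1261.00 total_interest=$111.00
After 9 (deposit($500)): balance=$1761.00 total_interest=$111.00
After 10 (month_end (apply 2% monthly interest)): balance=$1796.22 total_interest=$146.22
After 11 (year_end (apply 10% annual interest)): balance=$1975.84 total_interest=$325.84

Answer: 325.84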